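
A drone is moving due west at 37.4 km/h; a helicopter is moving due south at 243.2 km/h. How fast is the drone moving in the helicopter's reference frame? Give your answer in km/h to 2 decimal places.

246.06 km/h

Taking east as x and north as y: drone velocity = (-37.400, 0.000) km/h; helicopter velocity = (0.000, -243.200) km/h.
Velocity of drone relative to helicopter = (-37.400, 0.000) − (0.000, -243.200) = (-37.400, 243.200) km/h.
Magnitude = |(-37.400, 243.200)| = 246.059 km/h.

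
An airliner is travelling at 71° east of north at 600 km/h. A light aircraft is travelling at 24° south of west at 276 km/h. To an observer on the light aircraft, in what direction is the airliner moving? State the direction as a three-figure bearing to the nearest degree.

069°

Taking east as x and north as y: airliner velocity = (567.311, 195.341) km/h; light aircraft velocity = (-252.139, -112.259) km/h.
Velocity of airliner relative to light aircraft = (567.311, 195.341) − (-252.139, -112.259) = (819.450, 307.600) km/h.
Bearing = atan2(819.45, 307.60) = 69.43° clockwise from north.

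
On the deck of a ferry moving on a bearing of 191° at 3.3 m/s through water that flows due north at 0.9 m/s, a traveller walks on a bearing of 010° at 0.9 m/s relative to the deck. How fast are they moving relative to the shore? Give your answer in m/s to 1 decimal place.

In east/north components (m/s): traveller relative to ferry = (0.156, 0.886); ferry relative to water = (-0.630, -3.239); water relative to ground = (0.000, 0.900).
Sum = (-0.473, -1.453) m/s.
Speed = |(-0.473, -1.453)| = 1.528 m/s.

1.5 m/s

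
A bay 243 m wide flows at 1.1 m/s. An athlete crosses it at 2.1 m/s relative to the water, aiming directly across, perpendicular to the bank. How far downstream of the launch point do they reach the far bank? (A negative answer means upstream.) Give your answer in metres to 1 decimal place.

Perpendicular speed = 2.100 m/s; crossing time = 243 / 2.100 = 115.714 s.
Net downstream speed = 1.100 m/s.
Drift = 1.100 × 115.714 = 127.286 m (downstream).

127.3 m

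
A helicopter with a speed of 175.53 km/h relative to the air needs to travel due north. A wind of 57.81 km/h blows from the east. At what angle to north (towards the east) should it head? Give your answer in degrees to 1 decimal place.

The wind pushes perpendicular to the desired track; the heading must have a component into the wind equal to 57.81 km/h: 175.53 sin θ = 57.81.
sin θ = 0.3293, so θ = 19.229°.

19.2°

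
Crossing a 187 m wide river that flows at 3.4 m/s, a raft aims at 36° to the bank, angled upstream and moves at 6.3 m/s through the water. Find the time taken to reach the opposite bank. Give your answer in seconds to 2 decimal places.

The component of the raft's velocity perpendicular to the bank is 6.3 × sin 36° = 3.703 m/s.
The current is parallel to the bank, so it does not affect the crossing time.
Time = 187 / 3.703 = 50.499 s.

50.50 s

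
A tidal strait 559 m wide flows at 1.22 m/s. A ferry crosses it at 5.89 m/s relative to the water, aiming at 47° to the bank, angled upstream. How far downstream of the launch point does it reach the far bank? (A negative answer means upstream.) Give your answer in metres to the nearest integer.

Perpendicular speed = 4.308 m/s; crossing time = 559 / 4.308 = 129.768 s.
Net downstream speed = -2.797 m/s.
Drift = -2.797 × 129.768 = -362.958 m (upstream).

-363 m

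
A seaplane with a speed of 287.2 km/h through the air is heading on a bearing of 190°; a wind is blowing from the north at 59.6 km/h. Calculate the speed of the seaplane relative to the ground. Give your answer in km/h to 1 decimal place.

Taking east as x and north as y: velocity relative to the air = (-49.872, -282.837) km/h; the air relative to ground = (0.000, -59.600) km/h.
Velocity relative to ground = (-49.872, -282.837) + (0.000, -59.600) = (-49.872, -342.437) km/h.
Speed = |(-49.872, -342.437)| = 346.049 km/h.

346.0 km/h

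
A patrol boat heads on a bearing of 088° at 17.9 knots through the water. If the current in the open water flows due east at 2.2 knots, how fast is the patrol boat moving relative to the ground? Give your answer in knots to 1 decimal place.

Taking east as x and north as y: velocity relative to the water = (17.889, 0.625) knots; the water relative to ground = (2.200, 0.000) knots.
Velocity relative to ground = (17.889, 0.625) + (2.200, 0.000) = (20.089, 0.625) knots.
Speed = |(20.089, 0.625)| = 20.099 knots.

20.1 knots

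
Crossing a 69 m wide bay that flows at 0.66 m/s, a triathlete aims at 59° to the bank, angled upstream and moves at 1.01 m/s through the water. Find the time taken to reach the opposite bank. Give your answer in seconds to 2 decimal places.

The component of the triathlete's velocity perpendicular to the bank is 1.01 × sin 59° = 0.866 m/s.
The current is parallel to the bank, so it does not affect the crossing time.
Time = 69 / 0.866 = 79.701 s.

79.70 s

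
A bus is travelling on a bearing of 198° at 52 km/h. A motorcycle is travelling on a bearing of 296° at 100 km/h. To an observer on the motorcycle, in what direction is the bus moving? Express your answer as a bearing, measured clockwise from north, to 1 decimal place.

Taking east as x and north as y: bus velocity = (-16.069, -49.455) km/h; motorcycle velocity = (-89.879, 43.837) km/h.
Velocity of bus relative to motorcycle = (-16.069, -49.455) − (-89.879, 43.837) = (73.811, -93.292) km/h.
Bearing = atan2(73.81, -93.29) = 141.65° clockwise from north.

141.6°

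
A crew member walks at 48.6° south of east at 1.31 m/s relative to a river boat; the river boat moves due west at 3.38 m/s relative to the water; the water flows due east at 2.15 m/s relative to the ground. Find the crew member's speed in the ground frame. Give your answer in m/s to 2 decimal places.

1.05 m/s

In east/north components (m/s): crew member relative to river boat = (0.866, -0.983); river boat relative to water = (-3.380, 0.000); water relative to ground = (2.150, 0.000).
Sum = (-0.364, -0.983) m/s.
Speed = |(-0.364, -0.983)| = 1.048 m/s.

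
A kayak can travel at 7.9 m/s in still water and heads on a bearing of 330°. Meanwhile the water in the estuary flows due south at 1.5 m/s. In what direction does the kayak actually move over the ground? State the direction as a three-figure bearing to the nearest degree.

Taking east as x and north as y: velocity relative to the water = (-3.950, 6.842) m/s; the water relative to ground = (0.000, -1.500) m/s.
Velocity relative to ground = (-3.950, 6.842) + (0.000, -1.500) = (-3.950, 5.342) m/s.
Bearing = atan2(-3.95, 5.34) = 323.52° clockwise from north.

324°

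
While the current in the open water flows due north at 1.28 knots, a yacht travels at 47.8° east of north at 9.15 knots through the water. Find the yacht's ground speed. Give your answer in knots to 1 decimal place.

10.1 knots

Taking east as x and north as y: velocity relative to the water = (6.778, 6.146) knots; the water relative to ground = (0.000, 1.280) knots.
Velocity relative to ground = (6.778, 6.146) + (0.000, 1.280) = (6.778, 7.426) knots.
Speed = |(6.778, 7.426)| = 10.055 knots.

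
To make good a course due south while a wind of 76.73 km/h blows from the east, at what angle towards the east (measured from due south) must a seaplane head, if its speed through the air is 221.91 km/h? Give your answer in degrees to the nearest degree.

20°

The wind pushes perpendicular to the desired track; the heading must have a component into the wind equal to 76.73 km/h: 221.91 sin θ = 76.73.
sin θ = 0.3458, so θ = 20.229°.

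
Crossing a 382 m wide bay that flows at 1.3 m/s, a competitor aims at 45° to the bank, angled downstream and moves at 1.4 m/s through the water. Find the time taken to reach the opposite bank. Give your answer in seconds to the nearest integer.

The component of the competitor's velocity perpendicular to the bank is 1.4 × sin 45° = 0.990 m/s.
The flow acts along the bank and has no component across it.
Time = 382 / 0.990 = 385.878 s.

386 s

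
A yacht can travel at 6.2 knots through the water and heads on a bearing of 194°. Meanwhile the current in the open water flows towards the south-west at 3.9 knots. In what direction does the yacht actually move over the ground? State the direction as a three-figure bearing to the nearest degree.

206°

Taking east as x and north as y: velocity relative to the water = (-1.500, -6.016) knots; the water relative to ground = (-2.758, -2.758) knots.
Velocity relative to ground = (-1.500, -6.016) + (-2.758, -2.758) = (-4.258, -8.774) knots.
Bearing = atan2(-4.26, -8.77) = 205.89° clockwise from north.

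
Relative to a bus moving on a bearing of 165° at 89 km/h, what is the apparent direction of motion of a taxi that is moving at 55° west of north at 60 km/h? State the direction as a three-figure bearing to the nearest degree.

329°

Taking east as x and north as y: taxi velocity = (-49.149, 34.415) km/h; bus velocity = (23.035, -85.967) km/h.
Velocity of taxi relative to bus = (-49.149, 34.415) − (23.035, -85.967) = (-72.184, 120.382) km/h.
Bearing = atan2(-72.18, 120.38) = 329.05° clockwise from north.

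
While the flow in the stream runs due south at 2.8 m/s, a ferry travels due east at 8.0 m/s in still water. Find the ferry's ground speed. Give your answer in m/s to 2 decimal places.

8.48 m/s

Taking east as x and north as y: velocity relative to the water = (8.000, 0.000) m/s; the water relative to ground = (0.000, -2.800) m/s.
Velocity relative to ground = (8.000, 0.000) + (0.000, -2.800) = (8.000, -2.800) m/s.
Speed = |(8.000, -2.800)| = 8.476 m/s.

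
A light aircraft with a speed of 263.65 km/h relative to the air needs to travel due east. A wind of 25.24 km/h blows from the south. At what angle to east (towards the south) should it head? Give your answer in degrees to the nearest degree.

5°

The wind pushes perpendicular to the desired track; the heading must have a component into the wind equal to 25.24 km/h: 263.65 sin θ = 25.24.
sin θ = 0.0957, so θ = 5.494°.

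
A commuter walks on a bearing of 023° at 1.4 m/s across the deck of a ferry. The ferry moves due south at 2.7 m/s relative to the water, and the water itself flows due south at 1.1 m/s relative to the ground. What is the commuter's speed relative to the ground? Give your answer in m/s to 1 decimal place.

In east/north components (m/s): commuter relative to ferry = (0.547, 1.289); ferry relative to water = (0.000, -2.700); water relative to ground = (0.000, -1.100).
Sum = (0.547, -2.511) m/s.
Speed = |(0.547, -2.511)| = 2.570 m/s.

2.6 m/s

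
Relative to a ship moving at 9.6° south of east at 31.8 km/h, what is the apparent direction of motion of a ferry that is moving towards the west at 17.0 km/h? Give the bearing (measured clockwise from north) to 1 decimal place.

Taking east as x and north as y: ferry velocity = (-17.000, 0.000) km/h; ship velocity = (31.355, -5.303) km/h.
Velocity of ferry relative to ship = (-17.000, 0.000) − (31.355, -5.303) = (-48.355, 5.303) km/h.
Bearing = atan2(-48.35, 5.30) = 276.26° clockwise from north.

276.3°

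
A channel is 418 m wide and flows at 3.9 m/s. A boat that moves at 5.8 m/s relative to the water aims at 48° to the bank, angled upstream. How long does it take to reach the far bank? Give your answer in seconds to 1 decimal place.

97.0 s

The component of the boat's velocity perpendicular to the bank is 5.8 × sin 48° = 4.310 m/s.
The current is parallel to the bank, so it does not affect the crossing time.
Time = 418 / 4.310 = 96.978 s.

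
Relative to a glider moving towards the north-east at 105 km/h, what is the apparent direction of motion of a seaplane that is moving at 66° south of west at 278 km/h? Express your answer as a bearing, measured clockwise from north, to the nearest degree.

210°

Taking east as x and north as y: seaplane velocity = (-113.073, -253.966) km/h; glider velocity = (74.246, 74.246) km/h.
Velocity of seaplane relative to glider = (-113.073, -253.966) − (74.246, 74.246) = (-187.319, -328.212) km/h.
Bearing = atan2(-187.32, -328.21) = 209.71° clockwise from north.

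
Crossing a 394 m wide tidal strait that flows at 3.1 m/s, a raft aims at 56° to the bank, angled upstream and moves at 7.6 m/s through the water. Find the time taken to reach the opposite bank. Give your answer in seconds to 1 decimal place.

The component of the raft's velocity perpendicular to the bank is 7.6 × sin 56° = 6.301 m/s.
The flow acts along the bank and has no component across it.
Time = 394 / 6.301 = 62.533 s.

62.5 s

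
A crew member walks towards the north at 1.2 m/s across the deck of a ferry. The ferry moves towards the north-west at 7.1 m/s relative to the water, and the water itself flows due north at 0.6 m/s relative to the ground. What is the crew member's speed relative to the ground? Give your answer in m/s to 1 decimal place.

8.5 m/s

In east/north components (m/s): crew member relative to ferry = (0.000, 1.200); ferry relative to water = (-5.020, 5.020); water relative to ground = (0.000, 0.600).
Sum = (-5.020, 6.820) m/s.
Speed = |(-5.020, 6.820)| = 8.469 m/s.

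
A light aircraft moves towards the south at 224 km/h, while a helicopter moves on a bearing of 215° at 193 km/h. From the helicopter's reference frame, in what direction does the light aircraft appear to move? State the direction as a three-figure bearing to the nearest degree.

Taking east as x and north as y: light aircraft velocity = (0.000, -224.000) km/h; helicopter velocity = (-110.700, -158.096) km/h.
Velocity of light aircraft relative to helicopter = (0.000, -224.000) − (-110.700, -158.096) = (110.700, -65.904) km/h.
Bearing = atan2(110.70, -65.90) = 120.77° clockwise from north.

121°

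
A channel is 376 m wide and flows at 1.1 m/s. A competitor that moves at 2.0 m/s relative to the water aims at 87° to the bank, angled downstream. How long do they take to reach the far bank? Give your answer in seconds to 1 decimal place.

The component of the competitor's velocity perpendicular to the bank is 2.0 × sin 87° = 1.997 m/s.
The current is parallel to the bank, so it does not affect the crossing time.
Time = 376 / 1.997 = 188.258 s.

188.3 s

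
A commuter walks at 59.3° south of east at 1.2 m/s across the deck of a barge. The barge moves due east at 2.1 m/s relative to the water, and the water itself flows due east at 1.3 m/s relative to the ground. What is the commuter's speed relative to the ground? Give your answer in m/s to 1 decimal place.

In east/north components (m/s): commuter relative to barge = (0.613, -1.032); barge relative to water = (2.100, 0.000); water relative to ground = (1.300, 0.000).
Sum = (4.013, -1.032) m/s.
Speed = |(4.013, -1.032)| = 4.143 m/s.

4.1 m/s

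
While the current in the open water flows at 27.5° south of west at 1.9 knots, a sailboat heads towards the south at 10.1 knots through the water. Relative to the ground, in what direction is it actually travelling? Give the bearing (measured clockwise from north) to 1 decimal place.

Taking east as x and north as y: velocity relative to the water = (0.000, -10.100) knots; the water relative to ground = (-1.685, -0.877) knots.
Velocity relative to ground = (0.000, -10.100) + (-1.685, -0.877) = (-1.685, -10.977) knots.
Bearing = atan2(-1.69, -10.98) = 188.73° clockwise from north.

188.7°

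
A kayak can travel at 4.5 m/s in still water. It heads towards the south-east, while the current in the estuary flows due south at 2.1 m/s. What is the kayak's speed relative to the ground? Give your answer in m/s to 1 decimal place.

6.2 m/s

Taking east as x and north as y: velocity relative to the water = (3.182, -3.182) m/s; the water relative to ground = (0.000, -2.100) m/s.
Velocity relative to ground = (3.182, -3.182) + (0.000, -2.100) = (3.182, -5.282) m/s.
Speed = |(3.182, -5.282)| = 6.166 m/s.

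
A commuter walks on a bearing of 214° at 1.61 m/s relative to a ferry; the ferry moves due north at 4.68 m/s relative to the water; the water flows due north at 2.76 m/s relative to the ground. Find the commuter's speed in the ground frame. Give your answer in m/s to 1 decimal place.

6.2 m/s

In east/north components (m/s): commuter relative to ferry = (-0.900, -1.335); ferry relative to water = (0.000, 4.680); water relative to ground = (0.000, 2.760).
Sum = (-0.900, 6.105) m/s.
Speed = |(-0.900, 6.105)| = 6.171 m/s.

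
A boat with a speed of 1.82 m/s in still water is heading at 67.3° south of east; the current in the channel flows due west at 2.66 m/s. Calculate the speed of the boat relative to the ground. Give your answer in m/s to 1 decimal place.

2.6 m/s

Taking east as x and north as y: velocity relative to the water = (0.702, -1.679) m/s; the water relative to ground = (-2.660, 0.000) m/s.
Velocity relative to ground = (0.702, -1.679) + (-2.660, 0.000) = (-1.958, -1.679) m/s.
Speed = |(-1.958, -1.679)| = 2.579 m/s.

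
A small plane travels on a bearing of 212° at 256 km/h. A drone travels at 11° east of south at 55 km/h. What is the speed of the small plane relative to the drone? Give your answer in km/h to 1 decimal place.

Taking east as x and north as y: small plane velocity = (-135.659, -217.100) km/h; drone velocity = (10.494, -53.989) km/h.
Velocity of small plane relative to drone = (-135.659, -217.100) − (10.494, -53.989) = (-146.154, -163.111) km/h.
Magnitude = |(-146.154, -163.111)| = 219.012 km/h.

219.0 km/h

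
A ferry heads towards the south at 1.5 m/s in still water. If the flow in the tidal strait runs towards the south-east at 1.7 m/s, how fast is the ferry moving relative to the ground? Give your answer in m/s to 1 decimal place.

3.0 m/s

Taking east as x and north as y: velocity relative to the water = (0.000, -1.500) m/s; the water relative to ground = (1.202, -1.202) m/s.
Velocity relative to ground = (0.000, -1.500) + (1.202, -1.202) = (1.202, -2.702) m/s.
Speed = |(1.202, -2.702)| = 2.957 m/s.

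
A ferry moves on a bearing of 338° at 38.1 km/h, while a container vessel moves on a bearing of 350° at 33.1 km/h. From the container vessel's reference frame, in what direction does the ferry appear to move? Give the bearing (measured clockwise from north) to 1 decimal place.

Taking east as x and north as y: ferry velocity = (-14.273, 35.326) km/h; container vessel velocity = (-5.748, 32.597) km/h.
Velocity of ferry relative to container vessel = (-14.273, 35.326) − (-5.748, 32.597) = (-8.525, 2.729) km/h.
Bearing = atan2(-8.52, 2.73) = 287.75° clockwise from north.

287.7°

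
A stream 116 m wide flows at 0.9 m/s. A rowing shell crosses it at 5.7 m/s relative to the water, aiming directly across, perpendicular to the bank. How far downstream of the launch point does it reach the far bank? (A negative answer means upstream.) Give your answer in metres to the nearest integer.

18 m

Perpendicular speed = 5.700 m/s; crossing time = 116 / 5.700 = 20.351 s.
Net downstream speed = 0.900 m/s.
Drift = 0.900 × 20.351 = 18.316 m (downstream).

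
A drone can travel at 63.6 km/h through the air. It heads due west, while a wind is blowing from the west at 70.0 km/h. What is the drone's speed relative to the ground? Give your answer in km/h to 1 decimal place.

6.4 km/h

Taking east as x and north as y: velocity relative to the air = (-63.600, 0.000) km/h; the air relative to ground = (70.000, 0.000) km/h.
Velocity relative to ground = (-63.600, 0.000) + (70.000, 0.000) = (6.400, 0.000) km/h.
Speed = |(6.400, 0.000)| = 6.400 km/h.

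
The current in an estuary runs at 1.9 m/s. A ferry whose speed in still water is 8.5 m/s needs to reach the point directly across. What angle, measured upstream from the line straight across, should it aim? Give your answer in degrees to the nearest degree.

To cancel the current, the upstream component of the ferry's velocity must equal the flow: 8.5 sin θ = 1.9.
sin θ = 1.9 / 8.5 = 0.2235.
θ = arcsin(0.2235) = 12.916°.

13°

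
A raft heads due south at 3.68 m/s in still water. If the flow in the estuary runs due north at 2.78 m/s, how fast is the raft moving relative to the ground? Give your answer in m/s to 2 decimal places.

Taking east as x and north as y: velocity relative to the water = (0.000, -3.680) m/s; the water relative to ground = (0.000, 2.780) m/s.
Velocity relative to ground = (0.000, -3.680) + (0.000, 2.780) = (0.000, -0.900) m/s.
Speed = |(0.000, -0.900)| = 0.900 m/s.

0.90 m/s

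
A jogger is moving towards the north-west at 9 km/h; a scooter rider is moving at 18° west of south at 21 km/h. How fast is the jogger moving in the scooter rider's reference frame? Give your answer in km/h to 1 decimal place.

Taking east as x and north as y: jogger velocity = (-6.364, 6.364) km/h; scooter rider velocity = (-6.489, -19.972) km/h.
Velocity of jogger relative to scooter rider = (-6.364, 6.364) − (-6.489, -19.972) = (0.125, 26.336) km/h.
Magnitude = |(0.125, 26.336)| = 26.336 km/h.

26.3 km/h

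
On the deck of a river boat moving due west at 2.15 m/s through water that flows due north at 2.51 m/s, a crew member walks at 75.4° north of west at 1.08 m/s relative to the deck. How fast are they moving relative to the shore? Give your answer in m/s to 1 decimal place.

In east/north components (m/s): crew member relative to river boat = (-0.272, 1.045); river boat relative to water = (-2.150, 0.000); water relative to ground = (0.000, 2.510).
Sum = (-2.422, 3.555) m/s.
Speed = |(-2.422, 3.555)| = 4.302 m/s.

4.3 m/s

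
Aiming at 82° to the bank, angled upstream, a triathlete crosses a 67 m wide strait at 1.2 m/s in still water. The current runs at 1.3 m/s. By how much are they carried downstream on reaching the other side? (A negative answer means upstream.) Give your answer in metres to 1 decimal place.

63.9 m

Perpendicular speed = 1.188 m/s; crossing time = 67 / 1.188 = 56.382 s.
Net downstream speed = 1.133 m/s.
Drift = 1.133 × 56.382 = 63.880 m (downstream).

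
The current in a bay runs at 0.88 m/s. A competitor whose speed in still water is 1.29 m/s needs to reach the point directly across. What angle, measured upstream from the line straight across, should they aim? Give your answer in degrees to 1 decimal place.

To cancel the current, the upstream component of the competitor's velocity must equal the flow: 1.29 sin θ = 0.88.
sin θ = 0.88 / 1.29 = 0.6822.
θ = arcsin(0.6822) = 43.013°.

43.0°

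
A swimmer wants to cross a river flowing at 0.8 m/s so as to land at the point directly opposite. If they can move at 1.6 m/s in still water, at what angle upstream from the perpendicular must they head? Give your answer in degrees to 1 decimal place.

30.0°

To cancel the current, the upstream component of the swimmer's velocity must equal the flow: 1.6 sin θ = 0.8.
sin θ = 0.8 / 1.6 = 0.5000.
θ = arcsin(0.5000) = 30.000°.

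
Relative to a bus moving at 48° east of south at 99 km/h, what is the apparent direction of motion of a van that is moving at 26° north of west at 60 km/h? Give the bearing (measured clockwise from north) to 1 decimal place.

Taking east as x and north as y: van velocity = (-53.928, 26.302) km/h; bus velocity = (73.571, -66.244) km/h.
Velocity of van relative to bus = (-53.928, 26.302) − (73.571, -66.244) = (-127.499, 92.546) km/h.
Bearing = atan2(-127.50, 92.55) = 305.97° clockwise from north.

306.0°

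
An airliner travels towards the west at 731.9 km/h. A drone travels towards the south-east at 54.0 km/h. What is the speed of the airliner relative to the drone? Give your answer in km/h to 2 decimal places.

Taking east as x and north as y: airliner velocity = (-731.900, 0.000) km/h; drone velocity = (38.184, -38.184) km/h.
Velocity of airliner relative to drone = (-731.900, 0.000) − (38.184, -38.184) = (-770.084, 38.184) km/h.
Magnitude = |(-770.084, 38.184)| = 771.030 km/h.

771.03 km/h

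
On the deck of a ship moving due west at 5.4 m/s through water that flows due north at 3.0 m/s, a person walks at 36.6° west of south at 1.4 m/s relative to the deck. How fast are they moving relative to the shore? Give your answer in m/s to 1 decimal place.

6.5 m/s

In east/north components (m/s): person relative to ship = (-0.835, -1.124); ship relative to water = (-5.400, 0.000); water relative to ground = (0.000, 3.000).
Sum = (-6.235, 1.876) m/s.
Speed = |(-6.235, 1.876)| = 6.511 m/s.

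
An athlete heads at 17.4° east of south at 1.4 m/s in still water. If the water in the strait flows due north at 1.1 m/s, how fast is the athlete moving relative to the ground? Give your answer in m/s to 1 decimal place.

0.5 m/s

Taking east as x and north as y: velocity relative to the water = (0.419, -1.336) m/s; the water relative to ground = (0.000, 1.100) m/s.
Velocity relative to ground = (0.419, -1.336) + (0.000, 1.100) = (0.419, -0.236) m/s.
Speed = |(0.419, -0.236)| = 0.481 m/s.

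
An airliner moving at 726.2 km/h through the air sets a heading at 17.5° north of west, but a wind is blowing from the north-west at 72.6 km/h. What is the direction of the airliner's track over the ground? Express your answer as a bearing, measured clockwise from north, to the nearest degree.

285°

Taking east as x and north as y: velocity relative to the air = (-692.589, 218.373) km/h; the air relative to ground = (51.336, -51.336) km/h.
Velocity relative to ground = (-692.589, 218.373) + (51.336, -51.336) = (-641.253, 167.037) km/h.
Bearing = atan2(-641.25, 167.04) = 284.60° clockwise from north.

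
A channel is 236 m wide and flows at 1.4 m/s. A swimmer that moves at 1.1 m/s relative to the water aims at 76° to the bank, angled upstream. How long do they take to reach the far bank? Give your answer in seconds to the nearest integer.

221 s

The component of the swimmer's velocity perpendicular to the bank is 1.1 × sin 76° = 1.067 m/s.
Only the cross-stream component determines the crossing time; the current contributes nothing perpendicular to the bank.
Time = 236 / 1.067 = 221.113 s.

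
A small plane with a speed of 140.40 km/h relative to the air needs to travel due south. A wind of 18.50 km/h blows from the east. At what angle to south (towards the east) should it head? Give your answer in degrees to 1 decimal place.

7.6°

The wind pushes perpendicular to the desired track; the heading must have a component into the wind equal to 18.50 km/h: 140.40 sin θ = 18.50.
sin θ = 0.1318, so θ = 7.572°.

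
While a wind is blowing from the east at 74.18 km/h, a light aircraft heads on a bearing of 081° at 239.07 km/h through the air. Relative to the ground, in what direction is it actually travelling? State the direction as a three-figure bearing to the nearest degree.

077°

Taking east as x and north as y: velocity relative to the air = (236.127, 37.399) km/h; the air relative to ground = (-74.180, 0.000) km/h.
Velocity relative to ground = (236.127, 37.399) + (-74.180, 0.000) = (161.947, 37.399) km/h.
Bearing = atan2(161.95, 37.40) = 77.00° clockwise from north.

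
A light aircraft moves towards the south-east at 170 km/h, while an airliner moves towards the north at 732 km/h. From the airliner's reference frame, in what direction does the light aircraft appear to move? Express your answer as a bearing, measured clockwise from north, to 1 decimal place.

172.0°

Taking east as x and north as y: light aircraft velocity = (120.208, -120.208) km/h; airliner velocity = (0.000, 732.000) km/h.
Velocity of light aircraft relative to airliner = (120.208, -120.208) − (0.000, 732.000) = (120.208, -852.208) km/h.
Bearing = atan2(120.21, -852.21) = 171.97° clockwise from north.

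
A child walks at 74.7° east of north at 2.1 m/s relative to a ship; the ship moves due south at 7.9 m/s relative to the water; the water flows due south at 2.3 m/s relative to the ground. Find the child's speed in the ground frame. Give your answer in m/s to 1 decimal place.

9.9 m/s

In east/north components (m/s): child relative to ship = (2.026, 0.554); ship relative to water = (0.000, -7.900); water relative to ground = (0.000, -2.300).
Sum = (2.026, -9.646) m/s.
Speed = |(2.026, -9.646)| = 9.856 m/s.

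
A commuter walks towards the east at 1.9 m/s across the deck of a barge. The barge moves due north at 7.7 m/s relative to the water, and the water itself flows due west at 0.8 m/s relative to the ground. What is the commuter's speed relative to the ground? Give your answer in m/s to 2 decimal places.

In east/north components (m/s): commuter relative to barge = (1.900, 0.000); barge relative to water = (0.000, 7.700); water relative to ground = (-0.800, 0.000).
Sum = (1.100, 7.700) m/s.
Speed = |(1.100, 7.700)| = 7.778 m/s.

7.78 m/s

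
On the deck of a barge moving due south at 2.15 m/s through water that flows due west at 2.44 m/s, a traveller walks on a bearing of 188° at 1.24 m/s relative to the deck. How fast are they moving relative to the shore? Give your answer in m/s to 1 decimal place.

In east/north components (m/s): traveller relative to barge = (-0.173, -1.228); barge relative to water = (0.000, -2.150); water relative to ground = (-2.440, 0.000).
Sum = (-2.613, -3.378) m/s.
Speed = |(-2.613, -3.378)| = 4.270 m/s.

4.3 m/s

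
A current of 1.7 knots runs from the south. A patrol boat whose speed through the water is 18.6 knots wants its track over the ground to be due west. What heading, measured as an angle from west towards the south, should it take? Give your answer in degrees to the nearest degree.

The current pushes perpendicular to the desired track; the heading must have a component into the current equal to 1.7 knots: 18.6 sin θ = 1.7.
sin θ = 0.0914, so θ = 5.244°.

5°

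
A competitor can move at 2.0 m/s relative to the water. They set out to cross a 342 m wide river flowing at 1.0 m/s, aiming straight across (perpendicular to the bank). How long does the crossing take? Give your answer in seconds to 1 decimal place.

The component of the competitor's velocity perpendicular to the bank is 2.0 m/s.
Only the cross-stream component determines the crossing time; the current contributes nothing perpendicular to the bank.
Time = 342 / 2.000 = 171.000 s.

171.0 s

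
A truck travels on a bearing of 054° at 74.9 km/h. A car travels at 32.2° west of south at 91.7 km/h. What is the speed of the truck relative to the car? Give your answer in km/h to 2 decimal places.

Taking east as x and north as y: truck velocity = (60.595, 44.025) km/h; car velocity = (-48.865, -77.596) km/h.
Velocity of truck relative to car = (60.595, 44.025) − (-48.865, -77.596) = (109.460, 121.621) km/h.
Magnitude = |(109.460, 121.621)| = 163.625 km/h.

163.63 km/h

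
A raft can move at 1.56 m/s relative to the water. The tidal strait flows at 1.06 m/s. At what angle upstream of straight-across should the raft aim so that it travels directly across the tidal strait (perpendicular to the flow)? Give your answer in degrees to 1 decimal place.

42.8°

To cancel the current, the upstream component of the raft's velocity must equal the flow: 1.56 sin θ = 1.06.
sin θ = 1.06 / 1.56 = 0.6795.
θ = arcsin(0.6795) = 42.804°.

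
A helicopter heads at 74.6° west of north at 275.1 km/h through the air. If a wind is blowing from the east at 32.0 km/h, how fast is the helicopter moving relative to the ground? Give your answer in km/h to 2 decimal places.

Taking east as x and north as y: velocity relative to the air = (-265.223, 73.054) km/h; the air relative to ground = (-32.000, 0.000) km/h.
Velocity relative to ground = (-265.223, 73.054) + (-32.000, 0.000) = (-297.223, 73.054) km/h.
Speed = |(-297.223, 73.054)| = 306.069 km/h.

306.07 km/h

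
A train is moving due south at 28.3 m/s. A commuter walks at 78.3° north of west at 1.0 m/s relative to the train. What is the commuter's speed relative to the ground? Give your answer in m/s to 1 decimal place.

Taking east as x and north as y: train velocity = (0.000, -28.300) m/s; commuter velocity relative to train = (-0.203, 0.979) m/s.
Velocity relative to ground = (0.000, -28.300) + (-0.203, 0.979) = (-0.203, -27.321) m/s.
Speed = |(-0.203, -27.321)| = 27.322 m/s.

27.3 m/s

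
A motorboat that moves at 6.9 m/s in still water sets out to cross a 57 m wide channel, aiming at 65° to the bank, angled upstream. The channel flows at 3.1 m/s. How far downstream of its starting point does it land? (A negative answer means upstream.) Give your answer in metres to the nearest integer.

2 m

Perpendicular speed = 6.254 m/s; crossing time = 57 / 6.254 = 9.115 s.
Net downstream speed = 0.184 m/s.
Drift = 0.184 × 9.115 = 1.677 m (downstream).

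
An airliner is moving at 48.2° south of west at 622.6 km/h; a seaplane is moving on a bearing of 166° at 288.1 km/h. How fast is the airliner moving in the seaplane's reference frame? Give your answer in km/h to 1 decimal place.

Taking east as x and north as y: airliner velocity = (-414.983, -464.133) km/h; seaplane velocity = (69.698, -279.542) km/h.
Velocity of airliner relative to seaplane = (-414.983, -464.133) − (69.698, -279.542) = (-484.681, -184.591) km/h.
Magnitude = |(-484.681, -184.591)| = 518.642 km/h.

518.6 km/h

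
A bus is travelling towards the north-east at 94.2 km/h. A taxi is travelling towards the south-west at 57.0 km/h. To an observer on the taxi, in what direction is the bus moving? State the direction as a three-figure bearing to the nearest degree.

Taking east as x and north as y: bus velocity = (66.609, 66.609) km/h; taxi velocity = (-40.305, -40.305) km/h.
Velocity of bus relative to taxi = (66.609, 66.609) − (-40.305, -40.305) = (106.915, 106.915) km/h.
Bearing = atan2(106.91, 106.91) = 45.00° clockwise from north.

045°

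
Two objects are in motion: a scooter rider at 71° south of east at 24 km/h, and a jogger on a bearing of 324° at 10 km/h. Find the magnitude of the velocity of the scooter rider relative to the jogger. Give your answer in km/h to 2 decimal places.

Taking east as x and north as y: scooter rider velocity = (7.814, -22.692) km/h; jogger velocity = (-5.878, 8.090) km/h.
Velocity of scooter rider relative to jogger = (7.814, -22.692) − (-5.878, 8.090) = (13.691, -30.783) km/h.
Magnitude = |(13.691, -30.783)| = 33.690 km/h.

33.69 km/h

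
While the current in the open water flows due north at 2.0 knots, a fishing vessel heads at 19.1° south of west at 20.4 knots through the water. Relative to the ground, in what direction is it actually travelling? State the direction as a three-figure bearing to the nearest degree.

256°

Taking east as x and north as y: velocity relative to the water = (-19.277, -6.675) knots; the water relative to ground = (0.000, 2.000) knots.
Velocity relative to ground = (-19.277, -6.675) + (0.000, 2.000) = (-19.277, -4.675) knots.
Bearing = atan2(-19.28, -4.68) = 256.37° clockwise from north.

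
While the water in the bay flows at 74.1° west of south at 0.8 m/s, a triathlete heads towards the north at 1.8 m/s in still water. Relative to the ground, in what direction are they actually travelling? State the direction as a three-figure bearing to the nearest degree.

Taking east as x and north as y: velocity relative to the water = (0.000, 1.800) m/s; the water relative to ground = (-0.769, -0.219) m/s.
Velocity relative to ground = (0.000, 1.800) + (-0.769, -0.219) = (-0.769, 1.581) m/s.
Bearing = atan2(-0.77, 1.58) = 334.05° clockwise from north.

334°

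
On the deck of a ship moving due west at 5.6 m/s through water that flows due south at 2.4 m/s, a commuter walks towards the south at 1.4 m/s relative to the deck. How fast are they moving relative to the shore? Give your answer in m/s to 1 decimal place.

6.8 m/s

In east/north components (m/s): commuter relative to ship = (0.000, -1.400); ship relative to water = (-5.600, 0.000); water relative to ground = (0.000, -2.400).
Sum = (-5.600, -3.800) m/s.
Speed = |(-5.600, -3.800)| = 6.768 m/s.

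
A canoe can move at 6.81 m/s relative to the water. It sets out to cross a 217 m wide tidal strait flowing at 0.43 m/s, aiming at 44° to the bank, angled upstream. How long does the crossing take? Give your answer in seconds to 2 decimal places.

The component of the canoe's velocity perpendicular to the bank is 6.81 × sin 44° = 4.731 m/s.
Only the cross-stream component determines the crossing time; the current contributes nothing perpendicular to the bank.
Time = 217 / 4.731 = 45.871 s.

45.87 s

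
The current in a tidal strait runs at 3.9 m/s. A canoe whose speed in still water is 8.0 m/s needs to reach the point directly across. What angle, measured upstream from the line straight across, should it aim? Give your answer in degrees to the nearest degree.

To cancel the current, the upstream component of the canoe's velocity must equal the flow: 8.0 sin θ = 3.9.
sin θ = 3.9 / 8.0 = 0.4875.
θ = arcsin(0.4875) = 29.176°.

29°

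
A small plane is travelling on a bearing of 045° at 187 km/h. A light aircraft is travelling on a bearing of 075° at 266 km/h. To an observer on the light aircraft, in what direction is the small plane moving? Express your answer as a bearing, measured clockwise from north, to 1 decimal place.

Taking east as x and north as y: small plane velocity = (132.229, 132.229) km/h; light aircraft velocity = (256.936, 68.846) km/h.
Velocity of small plane relative to light aircraft = (132.229, 132.229) − (256.936, 68.846) = (-124.707, 63.383) km/h.
Bearing = atan2(-124.71, 63.38) = 296.94° clockwise from north.

296.9°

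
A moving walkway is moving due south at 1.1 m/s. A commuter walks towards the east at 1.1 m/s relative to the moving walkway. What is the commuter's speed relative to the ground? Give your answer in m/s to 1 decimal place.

1.6 m/s

Taking east as x and north as y: moving walkway velocity = (0.000, -1.100) m/s; commuter velocity relative to moving walkway = (1.100, 0.000) m/s.
Velocity relative to ground = (0.000, -1.100) + (1.100, 0.000) = (1.100, -1.100) m/s.
Speed = |(1.100, -1.100)| = 1.556 m/s.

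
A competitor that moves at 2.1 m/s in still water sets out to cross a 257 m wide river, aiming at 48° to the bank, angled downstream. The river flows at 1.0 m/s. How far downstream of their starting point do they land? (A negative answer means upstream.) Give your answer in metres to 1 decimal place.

396.1 m

Perpendicular speed = 1.561 m/s; crossing time = 257 / 1.561 = 164.680 s.
Net downstream speed = 2.405 m/s.
Drift = 2.405 × 164.680 = 396.084 m (downstream).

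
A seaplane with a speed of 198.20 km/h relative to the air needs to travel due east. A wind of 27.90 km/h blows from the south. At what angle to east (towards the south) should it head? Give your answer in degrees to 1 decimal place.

The wind pushes perpendicular to the desired track; the heading must have a component into the wind equal to 27.90 km/h: 198.20 sin θ = 27.90.
sin θ = 0.1408, so θ = 8.092°.

8.1°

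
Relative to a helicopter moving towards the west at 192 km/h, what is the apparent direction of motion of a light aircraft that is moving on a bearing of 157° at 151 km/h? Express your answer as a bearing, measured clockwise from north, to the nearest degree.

Taking east as x and north as y: light aircraft velocity = (59.000, -138.996) km/h; helicopter velocity = (-192.000, 0.000) km/h.
Velocity of light aircraft relative to helicopter = (59.000, -138.996) − (-192.000, 0.000) = (251.000, -138.996) km/h.
Bearing = atan2(251.00, -139.00) = 118.98° clockwise from north.

119°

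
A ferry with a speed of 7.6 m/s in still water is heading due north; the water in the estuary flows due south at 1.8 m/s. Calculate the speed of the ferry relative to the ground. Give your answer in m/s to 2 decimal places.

Taking east as x and north as y: velocity relative to the water = (0.000, 7.600) m/s; the water relative to ground = (0.000, -1.800) m/s.
Velocity relative to ground = (0.000, 7.600) + (0.000, -1.800) = (0.000, 5.800) m/s.
Speed = |(0.000, 5.800)| = 5.800 m/s.

5.80 m/s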